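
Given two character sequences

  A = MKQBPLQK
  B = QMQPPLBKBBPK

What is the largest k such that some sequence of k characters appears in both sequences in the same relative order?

5

Let dp[i][j] be the LCS length of the first i characters of A and the first j characters of B. dp[i][j] = dp[i-1][j-1]+1 when the i-th and j-th characters match, else max(dp[i-1][j], dp[i][j-1]).
    ·  Q  M  Q  P  P  L  B  K  B  B  P  K
 ·  0  0  0  0  0  0  0  0  0  0  0  0  0
 M  0  0  1  1  1  1  1  1  1  1  1  1  1
 K  0  0  1  1  1  1  1  1  2  2  2  2  2
 Q  0  1  1  2  2  2  2  2  2  2  2  2  2
 B  0  1  1  2  2  2  2  3  3  3  3  3  3
 P  0  1  1  2  3  3  3  3  3  3  3  4  4
 L  0  1  1  2  3  3  4  4  4  4  4  4  4
 Q  0  1  1  2  3  3  4  4  4  4  4  4  4
 K  0  1  1  2  3  3  4  4  5  5  5  5  5
dp[8][12] = 5. One LCS (by backtracking along matches): MKBPK.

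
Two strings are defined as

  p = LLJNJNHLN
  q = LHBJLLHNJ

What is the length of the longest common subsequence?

Match L at p[1]=q[5], L at p[2]=q[6], N at p[4]=q[8], J at p[5]=q[9] — 4 characters in the same relative order in both, and the DP table's final entry dp[9][9] is also 4, so no common subsequence is longer.

4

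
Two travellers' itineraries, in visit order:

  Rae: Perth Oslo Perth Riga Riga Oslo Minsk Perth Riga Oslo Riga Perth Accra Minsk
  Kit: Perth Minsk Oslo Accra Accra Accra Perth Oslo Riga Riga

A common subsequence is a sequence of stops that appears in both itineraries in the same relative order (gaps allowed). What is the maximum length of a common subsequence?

6

Taking Perth at Rae[1]=Kit[1]; then Oslo at Rae[2]=Kit[3]; then Perth at Rae[3]=Kit[7]; then Oslo at Rae[6]=Kit[8]; then Riga at Rae[9]=Kit[9]; then Riga at Rae[11]=Kit[10] gives a common subsequence of length 6. The LCS DP gives dp[14][10] = 6, so this is optimal.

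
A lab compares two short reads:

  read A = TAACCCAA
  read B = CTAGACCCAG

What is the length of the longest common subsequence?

Let dp[i][j] be the LCS length of the first i bases of read A and the first j bases of read B. dp[i][j] = dp[i-1][j-1]+1 when the i-th and j-th bases match, else max(dp[i-1][j], dp[i][j-1]).
    ·  C  T  A  G  A  C  C  C  A  G
 ·  0  0  0  0  0  0  0  0  0  0  0
 T  0  0  1  1  1  1  1  1  1  1  1
 A  0  0  1  2  2  2  2  2  2  2  2
 A  0  0  1  2  2  3  3  3  3  3  3
 C  0  1  1  2  2  3  4  4  4  4  4
 C  0  1  1  2  2  3  4  5  5  5  5
 C  0  1  1  2  2  3  4  5  6  6  6
 A  0  1  1  2  2  3  4  5  6  7  7
 A  0  1  1  2  2  3  4  5  6  7  7
dp[8][10] = 7. One LCS (by backtracking along matches): TAACCCA.

7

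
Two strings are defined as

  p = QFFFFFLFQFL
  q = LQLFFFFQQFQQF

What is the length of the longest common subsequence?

Pick Q at p[1]=q[2] → F at p[2]=q[4] → F at p[3]=q[5] → F at p[4]=q[6] → F at p[5]=q[7] → F at p[6]=q[10] → Q at p[9]=q[12] → F at p[10]=q[13]; all 8 characters appear in both, in order. Since dp[11][13] = 8, nothing longer is possible.

8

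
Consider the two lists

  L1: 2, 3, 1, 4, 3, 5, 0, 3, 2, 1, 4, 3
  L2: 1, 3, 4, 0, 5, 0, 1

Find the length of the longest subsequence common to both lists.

Taking 3 [2,2] → 4 [4,3] → 5 [6,5] → 0 [7,6] → 1 [10,7] gives a common subsequence of length 5. Since dp[12][7] = 5, nothing longer is possible.

5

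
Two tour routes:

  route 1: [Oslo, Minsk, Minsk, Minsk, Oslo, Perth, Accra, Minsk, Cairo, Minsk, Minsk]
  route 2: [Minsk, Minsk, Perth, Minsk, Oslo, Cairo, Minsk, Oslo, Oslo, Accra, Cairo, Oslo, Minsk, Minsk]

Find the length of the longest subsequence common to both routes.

8

Taking Minsk [2,2] → Minsk [3,4] → Minsk [4,7] → Oslo [5,9] → Accra [7,10] → Cairo [9,11] → Minsk [10,13] → Minsk [11,14] gives a common subsequence of length 8. Since dp[11][14] = 8, nothing longer is possible.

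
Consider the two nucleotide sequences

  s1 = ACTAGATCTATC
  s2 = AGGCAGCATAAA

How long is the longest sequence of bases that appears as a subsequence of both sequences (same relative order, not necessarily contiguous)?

7

Match A [1,1], C [2,4], A [4,5], G [5,6], A [6,8], T [7,9], A [10,12] — 7 bases in the same relative order in both. Since dp[12][12] = 7, nothing longer is possible.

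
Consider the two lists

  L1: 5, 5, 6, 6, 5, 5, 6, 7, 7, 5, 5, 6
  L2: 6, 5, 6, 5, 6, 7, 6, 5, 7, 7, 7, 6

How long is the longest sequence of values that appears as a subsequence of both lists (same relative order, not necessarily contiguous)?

Pick 5 (L1 #1, L2 #2); then 5 (L1 #2, L2 #4); then 6 (L1 #3, L2 #5); then 6 (L1 #4, L2 #7); then 5 (L1 #5, L2 #8); then 7 (L1 #8, L2 #10); then 7 (L1 #9, L2 #11); then 6 (L1 #12, L2 #12); all 8 values appear in both, in order. dp[12][12] = 8 confirms this is the maximum.

8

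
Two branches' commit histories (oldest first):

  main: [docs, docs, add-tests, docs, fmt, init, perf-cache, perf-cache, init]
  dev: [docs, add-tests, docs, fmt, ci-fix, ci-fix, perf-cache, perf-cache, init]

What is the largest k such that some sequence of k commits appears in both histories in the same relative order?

Taking docs (main #2, dev #1) → add-tests (main #3, dev #2) → docs (main #4, dev #3) → fmt (main #5, dev #4) → perf-cache (main #7, dev #7) → perf-cache (main #8, dev #8) → init (main #9, dev #9) gives a common subsequence of length 7. Since dp[9][9] = 7, nothing longer is possible.

7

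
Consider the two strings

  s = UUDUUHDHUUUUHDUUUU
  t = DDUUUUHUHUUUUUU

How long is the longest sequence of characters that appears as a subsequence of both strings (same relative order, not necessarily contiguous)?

One common subsequence of length 12: U at s[1]=t[3], U at s[2]=t[4], U at s[4]=t[5], U at s[5]=t[6], H at s[6]=t[7], H at s[8]=t[9], U at s[11]=t[10], U at s[12]=t[11], U at s[15]=t[12], U at s[16]=t[13], U at s[17]=t[14], U at s[18]=t[15]. The LCS DP gives dp[18][15] = 12, so this is optimal.

12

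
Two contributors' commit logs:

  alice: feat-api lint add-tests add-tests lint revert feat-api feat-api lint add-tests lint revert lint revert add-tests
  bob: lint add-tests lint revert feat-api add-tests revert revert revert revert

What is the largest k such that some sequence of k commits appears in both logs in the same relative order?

8

One common subsequence of length 8: lint at alice[2]=bob[1]; then add-tests at alice[4]=bob[2]; then lint at alice[5]=bob[3]; then revert at alice[6]=bob[4]; then feat-api at alice[8]=bob[5]; then add-tests at alice[10]=bob[6]; then revert at alice[12]=bob[9]; then revert at alice[14]=bob[10]. The LCS DP gives dp[15][10] = 8, so this is optimal.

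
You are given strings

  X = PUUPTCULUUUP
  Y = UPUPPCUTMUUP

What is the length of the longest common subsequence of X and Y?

8

Taking P [1,2] → U [2,3] → P [4,5] → C [6,6] → U [7,7] → U [10,10] → U [11,11] → P [12,12] gives a common subsequence of length 8, and the DP table's final entry dp[12][12] is also 8, so no common subsequence is longer.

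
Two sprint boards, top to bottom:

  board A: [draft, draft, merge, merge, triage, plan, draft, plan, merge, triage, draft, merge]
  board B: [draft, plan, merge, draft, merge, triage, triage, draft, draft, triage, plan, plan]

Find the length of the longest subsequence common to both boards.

6

One common subsequence of length 6: draft (board A #1, board B #1), then draft (board A #2, board B #4), then merge (board A #3, board B #5), then triage (board A #5, board B #10), then plan (board A #6, board B #11), then plan (board A #8, board B #12). The LCS DP gives dp[12][12] = 6, so this is optimal.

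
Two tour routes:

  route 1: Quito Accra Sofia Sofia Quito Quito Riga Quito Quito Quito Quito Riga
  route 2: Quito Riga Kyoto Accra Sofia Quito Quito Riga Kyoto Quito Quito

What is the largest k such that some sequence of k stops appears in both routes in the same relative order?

8

Match Quito (route 1 #1, route 2 #1), Accra (route 1 #2, route 2 #4), Sofia (route 1 #4, route 2 #5), Quito (route 1 #5, route 2 #6), Quito (route 1 #6, route 2 #7), Riga (route 1 #7, route 2 #8), Quito (route 1 #10, route 2 #10), Quito (route 1 #11, route 2 #11) — 8 stops in the same relative order in both. Since dp[12][11] = 8, nothing longer is possible.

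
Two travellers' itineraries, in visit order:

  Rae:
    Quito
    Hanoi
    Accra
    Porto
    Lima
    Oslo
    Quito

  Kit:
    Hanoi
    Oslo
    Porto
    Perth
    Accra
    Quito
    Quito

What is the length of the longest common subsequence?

3

One common subsequence of length 3: Hanoi at Rae[2]=Kit[1] → Accra at Rae[3]=Kit[5] → Quito at Rae[7]=Kit[7]. Since dp[7][7] = 3, nothing longer is possible.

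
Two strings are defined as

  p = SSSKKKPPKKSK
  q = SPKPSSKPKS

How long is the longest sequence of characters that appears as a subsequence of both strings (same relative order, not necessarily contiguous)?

One common subsequence of length 7: S (p #1, q #1) → S (p #2, q #5) → S (p #3, q #6) → K (p #6, q #7) → P (p #8, q #8) → K (p #10, q #9) → S (p #11, q #10). The LCS DP gives dp[12][10] = 7, so this is optimal.

7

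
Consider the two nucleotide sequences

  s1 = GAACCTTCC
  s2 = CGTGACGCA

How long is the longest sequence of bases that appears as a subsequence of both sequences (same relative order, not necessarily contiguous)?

Let dp[i][j] be the LCS length of the first i bases of s1 and the first j bases of s2. dp[i][j] = dp[i-1][j-1]+1 when the i-th and j-th bases match, else max(dp[i-1][j], dp[i][j-1]).
    ·  C  G  T  G  A  C  G  C  A
 ·  0  0  0  0  0  0  0  0  0  0
 G  0  0  1  1  1  1  1  1  1  1
 A  0  0  1  1  1  2  2  2  2  2
 A  0  0  1  1  1  2  2  2  2  3
 C  0  1  1  1  1  2  3  3  3  3
 C  0  1  1  1  1  2  3  3  4  4
 T  0  1  1  2  2  2  3  3  4  4
 T  0  1  1  2  2  2  3  3  4  4
 C  0  1  1  2  2  2  3  3  4  4
 C  0  1  1  2  2  2  3  3  4  4
dp[9][9] = 4. One LCS (by backtracking along matches): GACC.

4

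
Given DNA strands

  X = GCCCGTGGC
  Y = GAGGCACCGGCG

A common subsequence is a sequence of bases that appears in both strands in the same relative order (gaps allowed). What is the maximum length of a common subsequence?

7

Taking G at X[1]=Y[4], then C at X[2]=Y[5], then C at X[3]=Y[7], then C at X[4]=Y[8], then G at X[5]=Y[9], then G at X[7]=Y[10], then G at X[8]=Y[12] gives a common subsequence of length 7. Since dp[9][12] = 7, nothing longer is possible.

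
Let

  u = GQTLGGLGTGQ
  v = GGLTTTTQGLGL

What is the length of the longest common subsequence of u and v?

5

Let dp[i][j] be the LCS length of the first i characters of u and the first j characters of v. dp[i][j] = dp[i-1][j-1]+1 when the i-th and j-th characters match, else max(dp[i-1][j], dp[i][j-1]).
    ·  G  G  L  T  T  T  T  Q  G  L  G  L
 ·  0  0  0  0  0  0  0  0  0  0  0  0  0
 G  0  1  1  1  1  1  1  1  1  1  1  1  1
 Q  0  1  1  1  1  1  1  1  2  2  2  2  2
 T  0  1  1  1  2  2  2  2  2  2  2  2  2
 L  0  1  1  2  2  2  2  2  2  2  3  3  3
 G  0  1  2  2  2  2  2  2  2  3  3  4  4
 G  0  1  2  2  2  2  2  2  2  3  3  4  4
 L  0  1  2  3  3  3  3  3  3  3  4  4  5
 G  0  1  2  3  3  3  3  3  3  4  4  5  5
 T  0  1  2  3  4  4  4  4  4  4  4  5  5
 G  0  1  2  3  4  4  4  4  4  5  5  5  5
 Q  0  1  2  3  4  4  4  4  5  5  5  5  5
dp[11][12] = 5. One LCS (by backtracking along matches): GQLGL.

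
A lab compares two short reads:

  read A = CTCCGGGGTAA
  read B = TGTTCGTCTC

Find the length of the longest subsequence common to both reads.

4

Let dp[i][j] be the LCS length of the first i bases of read A and the first j bases of read B. dp[i][j] = dp[i-1][j-1]+1 when the i-th and j-th bases match, else max(dp[i-1][j], dp[i][j-1]).
    ·  T  G  T  T  C  G  T  C  T  C
 ·  0  0  0  0  0  0  0  0  0  0  0
 C  0  0  0  0  0  1  1  1  1  1  1
 T  0  1  1  1  1  1  1  2  2  2  2
 C  0  1  1  1  1  2  2  2  3  3  3
 C  0  1  1  1  1  2  2  2  3  3  4
 G  0  1  2  2  2  2  3  3  3  3  4
 G  0  1  2  2  2  2  3  3  3  3  4
 G  0  1  2  2  2  2  3  3  3  3  4
 G  0  1  2  2  2  2  3  3  3  3  4
 T  0  1  2  3  3  3  3  4  4  4  4
 A  0  1  2  3  3  3  3  4  4  4  4
 A  0  1  2  3  3  3  3  4  4  4  4
dp[11][10] = 4. One LCS (by backtracking along matches): CTCC.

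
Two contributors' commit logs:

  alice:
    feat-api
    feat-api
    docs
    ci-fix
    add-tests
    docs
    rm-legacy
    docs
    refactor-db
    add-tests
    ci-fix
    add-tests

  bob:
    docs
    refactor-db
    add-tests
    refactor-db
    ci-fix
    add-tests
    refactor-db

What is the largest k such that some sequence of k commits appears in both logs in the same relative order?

Match docs [3,1] → add-tests [5,3] → refactor-db [9,4] → ci-fix [11,5] → add-tests [12,6] — 5 commits in the same relative order in both. Since dp[12][7] = 5, nothing longer is possible.

5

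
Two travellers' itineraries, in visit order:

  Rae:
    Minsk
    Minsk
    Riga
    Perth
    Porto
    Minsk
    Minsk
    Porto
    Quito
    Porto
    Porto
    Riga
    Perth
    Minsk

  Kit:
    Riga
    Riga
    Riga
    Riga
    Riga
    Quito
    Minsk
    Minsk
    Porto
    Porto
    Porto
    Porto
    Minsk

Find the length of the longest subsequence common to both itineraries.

One common subsequence of length 7: Minsk at Rae[1]=Kit[7], Minsk at Rae[2]=Kit[8], Porto at Rae[5]=Kit[9], Porto at Rae[8]=Kit[10], Porto at Rae[10]=Kit[11], Porto at Rae[11]=Kit[12], Minsk at Rae[14]=Kit[13]. dp[14][13] = 7 confirms this is the maximum.

7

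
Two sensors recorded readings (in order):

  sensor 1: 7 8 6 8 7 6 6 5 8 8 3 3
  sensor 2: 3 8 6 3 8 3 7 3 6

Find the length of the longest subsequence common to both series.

Let dp[i][j] be the LCS length of the first i values of sensor 1 and the first j values of sensor 2. dp[i][j] = dp[i-1][j-1]+1 when the i-th and j-th values match, else max(dp[i-1][j], dp[i][j-1]).
    ·  3  8  6  3  8  3  7  3  6
 ·  0  0  0  0  0  0  0  0  0  0
 7  0  0  0  0  0  0  0  1  1  1
 8  0  0  1  1  1  1  1  1  1  1
 6  0  0  1  2  2  2  2  2  2  2
 8  0  0  1  2  2  3  3  3  3  3
 7  0  0  1  2  2  3  3  4  4  4
 6  0  0  1  2  2  3  3  4  4  5
 6  0  0  1  2  2  3  3  4  4  5
 5  0  0  1  2  2  3  3  4  4  5
 8  0  0  1  2  2  3  3  4  4  5
 8  0  0  1  2  2  3  3  4  4  5
 3  0  1  1  2  3  3  4  4  5  5
 3  0  1  1  2  3  3  4  4  5  5
dp[12][9] = 5. One LCS (by backtracking along matches): 8, 6, 8, 7, 6.

5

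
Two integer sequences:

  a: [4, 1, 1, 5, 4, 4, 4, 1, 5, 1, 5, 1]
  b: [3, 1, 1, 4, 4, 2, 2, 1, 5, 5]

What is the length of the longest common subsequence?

One common subsequence of length 7: 1 (a #2, b #2) → 1 (a #3, b #3) → 4 (a #5, b #4) → 4 (a #6, b #5) → 1 (a #8, b #8) → 5 (a #9, b #9) → 5 (a #11, b #10), and the DP table's final entry dp[12][10] is also 7, so no common subsequence is longer.

7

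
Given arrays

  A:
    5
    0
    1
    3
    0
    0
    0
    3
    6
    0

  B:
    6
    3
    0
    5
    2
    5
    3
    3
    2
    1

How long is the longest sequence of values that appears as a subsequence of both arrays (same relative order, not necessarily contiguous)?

Let dp[i][j] be the LCS length of the first i values of A and the first j values of B. dp[i][j] = dp[i-1][j-1]+1 when the i-th and j-th values match, else max(dp[i-1][j], dp[i][j-1]).
    ·  6  3  0  5  2  5  3  3  2  1
 ·  0  0  0  0  0  0  0  0  0  0  0
 5  0  0  0  0  1  1  1  1  1  1  1
 0  0  0  0  1  1  1  1  1  1  1  1
 1  0  0  0  1  1  1  1  1  1  1  2
 3  0  0  1  1  1  1  1  2  2  2  2
 0  0  0  1  2  2  2  2  2  2  2  2
 0  0  0  1  2  2  2  2  2  2  2  2
 0  0  0  1  2  2  2  2  2  2  2  2
 3  0  0  1  2  2  2  2  3  3  3  3
 6  0  1  1  2  2  2  2  3  3  3  3
 0  0  1  1  2  2  2  2  3  3  3  3
dp[10][10] = 3. One LCS (by backtracking along matches): 5, 3, 3.

3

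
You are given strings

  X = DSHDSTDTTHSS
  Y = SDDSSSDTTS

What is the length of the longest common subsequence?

Let dp[i][j] be the LCS length of the first i characters of X and the first j characters of Y. dp[i][j] = dp[i-1][j-1]+1 when the i-th and j-th characters match, else max(dp[i-1][j], dp[i][j-1]).
    ·  S  D  D  S  S  S  D  T  T  S
 ·  0  0  0  0  0  0  0  0  0  0  0
 D  0  0  1  1  1  1  1  1  1  1  1
 S  0  1  1  1  2  2  2  2  2  2  2
 H  0  1  1  1  2  2  2  2  2  2  2
 D  0  1  2  2  2  2  2  3  3  3  3
 S  0  1  2  2  3  3  3  3  3  3  4
 T  0  1  2  2  3  3  3  3  4  4  4
 D  0  1  2  3  3  3  3  4  4  4  4
 T  0  1  2  3  3  3  3  4  5  5  5
 T  0  1  2  3  3  3  3  4  5  6  6
 H  0  1  2  3  3  3  3  4  5  6  6
 S  0  1  2  3  4  4  4  4  5  6  7
 S  0  1  2  3  4  5  5  5  5  6  7
dp[12][10] = 7. One LCS (by backtracking along matches): DSSDTTS.

7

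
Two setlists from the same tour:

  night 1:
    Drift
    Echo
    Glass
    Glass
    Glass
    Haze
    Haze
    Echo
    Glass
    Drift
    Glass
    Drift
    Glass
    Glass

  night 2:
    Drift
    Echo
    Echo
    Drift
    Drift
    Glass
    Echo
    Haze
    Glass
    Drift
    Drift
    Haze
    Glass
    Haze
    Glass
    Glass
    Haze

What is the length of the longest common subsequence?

9

One common subsequence of length 9: Drift [1,1] → Echo [2,3] → Glass [3,6] → Haze [7,8] → Glass [9,9] → Drift [10,11] → Glass [11,13] → Glass [13,15] → Glass [14,16], and the DP table's final entry dp[14][17] is also 9, so no common subsequence is longer.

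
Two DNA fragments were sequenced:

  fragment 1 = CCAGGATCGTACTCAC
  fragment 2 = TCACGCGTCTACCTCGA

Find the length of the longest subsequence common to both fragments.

12

Taking C at fragment 1[1]=fragment 2[2] → C at fragment 1[2]=fragment 2[4] → G at fragment 1[4]=fragment 2[5] → G at fragment 1[5]=fragment 2[7] → T at fragment 1[7]=fragment 2[8] → C at fragment 1[8]=fragment 2[9] → T at fragment 1[10]=fragment 2[10] → A at fragment 1[11]=fragment 2[11] → C at fragment 1[12]=fragment 2[13] → T at fragment 1[13]=fragment 2[14] → C at fragment 1[14]=fragment 2[15] → A at fragment 1[15]=fragment 2[17] gives a common subsequence of length 12. dp[16][17] = 12 confirms this is the maximum.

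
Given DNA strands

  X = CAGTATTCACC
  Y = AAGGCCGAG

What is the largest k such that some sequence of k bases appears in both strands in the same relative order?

4

Let dp[i][j] be the LCS length of the first i bases of X and the first j bases of Y. dp[i][j] = dp[i-1][j-1]+1 when the i-th and j-th bases match, else max(dp[i-1][j], dp[i][j-1]).
    ·  A  A  G  G  C  C  G  A  G
 ·  0  0  0  0  0  0  0  0  0  0
 C  0  0  0  0  0  1  1  1  1  1
 A  0  1  1  1  1  1  1  1  2  2
 G  0  1  1  2  2  2  2  2  2  3
 T  0  1  1  2  2  2  2  2  2  3
 A  0  1  2  2  2  2  2  2  3  3
 T  0  1  2  2  2  2  2  2  3  3
 T  0  1  2  2  2  2  2  2  3  3
 C  0  1  2  2  2  3  3  3  3  3
 A  0  1  2  2  2  3  3  3  4  4
 C  0  1  2  2  2  3  4  4  4  4
 C  0  1  2  2  2  3  4  4  4  4
dp[11][9] = 4. One LCS (by backtracking along matches): AGCA.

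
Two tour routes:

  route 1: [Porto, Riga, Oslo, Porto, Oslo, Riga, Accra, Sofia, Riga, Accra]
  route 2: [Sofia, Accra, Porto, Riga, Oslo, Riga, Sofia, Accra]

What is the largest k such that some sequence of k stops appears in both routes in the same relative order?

Pick Porto (route 1 #1, route 2 #3) → Riga (route 1 #2, route 2 #4) → Oslo (route 1 #5, route 2 #5) → Riga (route 1 #6, route 2 #6) → Sofia (route 1 #8, route 2 #7) → Accra (route 1 #10, route 2 #8); all 6 stops appear in both, in order. Since dp[10][8] = 6, nothing longer is possible.

6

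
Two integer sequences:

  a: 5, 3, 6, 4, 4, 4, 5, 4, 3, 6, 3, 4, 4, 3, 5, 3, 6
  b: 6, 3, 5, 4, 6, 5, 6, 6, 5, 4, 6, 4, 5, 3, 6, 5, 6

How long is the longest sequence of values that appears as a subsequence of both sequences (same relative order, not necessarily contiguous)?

Match 5 at a[1]=b[6] → 6 at a[3]=b[8] → 4 at a[4]=b[10] → 4 at a[6]=b[12] → 5 at a[7]=b[13] → 3 at a[9]=b[14] → 6 at a[10]=b[15] → 5 at a[15]=b[16] → 6 at a[17]=b[17] — 9 values in the same relative order in both, and the DP table's final entry dp[17][17] is also 9, so no common subsequence is longer.

9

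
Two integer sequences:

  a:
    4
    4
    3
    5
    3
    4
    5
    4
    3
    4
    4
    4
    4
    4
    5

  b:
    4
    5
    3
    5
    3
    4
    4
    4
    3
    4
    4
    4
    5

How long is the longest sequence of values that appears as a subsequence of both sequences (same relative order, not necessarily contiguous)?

11

Taking 4 (a #1, b #1); then 3 (a #3, b #3); then 5 (a #4, b #4); then 3 (a #5, b #5); then 4 (a #6, b #7); then 4 (a #8, b #8); then 3 (a #9, b #9); then 4 (a #12, b #10); then 4 (a #13, b #11); then 4 (a #14, b #12); then 5 (a #15, b #13) gives a common subsequence of length 11. Since dp[15][13] = 11, nothing longer is possible.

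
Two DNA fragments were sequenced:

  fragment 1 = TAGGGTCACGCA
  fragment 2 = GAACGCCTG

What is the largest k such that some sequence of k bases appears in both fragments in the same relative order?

Let dp[i][j] be the LCS length of the first i bases of fragment 1 and the first j bases of fragment 2. dp[i][j] = dp[i-1][j-1]+1 when the i-th and j-th bases match, else max(dp[i-1][j], dp[i][j-1]).
    ·  G  A  A  C  G  C  C  T  G
 ·  0  0  0  0  0  0  0  0  0  0
 T  0  0  0  0  0  0  0  0  1  1
 A  0  0  1  1  1  1  1  1  1  1
 G  0  1  1  1  1  2  2  2  2  2
 G  0  1  1  1  1  2  2  2  2  3
 G  0  1  1  1  1  2  2  2  2  3
 T  0  1  1  1  1  2  2  2  3  3
 C  0  1  1  1  2  2  3  3  3  3
 A  0  1  2  2  2  2  3  3  3  3
 C  0  1  2  2  3  3  3  4  4  4
 G  0  1  2  2  3  4  4  4  4  5
 C  0  1  2  2  3  4  5  5  5  5
 A  0  1  2  3  3  4  5  5  5  5
dp[12][9] = 5. One LCS (by backtracking along matches): AGCCG.

5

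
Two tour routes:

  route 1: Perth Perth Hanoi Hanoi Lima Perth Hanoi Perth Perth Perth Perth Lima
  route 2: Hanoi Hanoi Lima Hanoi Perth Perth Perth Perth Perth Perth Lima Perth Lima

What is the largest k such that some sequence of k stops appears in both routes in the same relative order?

Match Hanoi (route 1 #3, route 2 #1) → Hanoi (route 1 #4, route 2 #2) → Lima (route 1 #5, route 2 #3) → Perth (route 1 #6, route 2 #7) → Perth (route 1 #8, route 2 #8) → Perth (route 1 #9, route 2 #9) → Perth (route 1 #10, route 2 #10) → Perth (route 1 #11, route 2 #12) → Lima (route 1 #12, route 2 #13) — 9 stops in the same relative order in both. The LCS DP gives dp[12][13] = 9, so this is optimal.

9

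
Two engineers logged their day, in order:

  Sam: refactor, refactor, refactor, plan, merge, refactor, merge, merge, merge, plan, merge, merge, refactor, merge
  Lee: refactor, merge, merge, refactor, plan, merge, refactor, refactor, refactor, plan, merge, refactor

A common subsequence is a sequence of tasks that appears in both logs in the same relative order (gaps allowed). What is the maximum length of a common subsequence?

Taking refactor [1,1]; then refactor [3,4]; then plan [4,5]; then merge [5,6]; then refactor [6,9]; then plan [10,10]; then merge [12,11]; then refactor [13,12] gives a common subsequence of length 8. dp[14][12] = 8 confirms this is the maximum.

8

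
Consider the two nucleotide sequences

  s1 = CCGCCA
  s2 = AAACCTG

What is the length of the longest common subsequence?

Let dp[i][j] be the LCS length of the first i bases of s1 and the first j bases of s2. dp[i][j] = dp[i-1][j-1]+1 when the i-th and j-th bases match, else max(dp[i-1][j], dp[i][j-1]).
    ·  A  A  A  C  C  T  G
 ·  0  0  0  0  0  0  0  0
 C  0  0  0  0  1  1  1  1
 C  0  0  0  0  1  2  2  2
 G  0  0  0  0  1  2  2  3
 C  0  0  0  0  1  2  2  3
 C  0  0  0  0  1  2  2  3
 A  0  1  1  1  1  2  2  3
dp[6][7] = 3. One LCS (by backtracking along matches): CCG.

3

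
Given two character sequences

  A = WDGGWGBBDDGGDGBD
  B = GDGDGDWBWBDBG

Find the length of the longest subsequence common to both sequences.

One common subsequence of length 8: D at A[2]=B[2], then G at A[3]=B[3], then G at A[4]=B[5], then W at A[5]=B[7], then B at A[7]=B[8], then B at A[8]=B[10], then D at A[9]=B[11], then G at A[14]=B[13]. dp[16][13] = 8 confirms this is the maximum.

8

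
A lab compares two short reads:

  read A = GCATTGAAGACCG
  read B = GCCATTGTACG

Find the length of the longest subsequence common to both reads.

9

Let dp[i][j] be the LCS length of the first i bases of read A and the first j bases of read B. dp[i][j] = dp[i-1][j-1]+1 when the i-th and j-th bases match, else max(dp[i-1][j], dp[i][j-1]).
    ·  G  C  C  A  T  T  G  T  A  C  G
 ·  0  0  0  0  0  0  0  0  0  0  0  0
 G  0  1  1  1  1  1  1  1  1  1  1  1
 C  0  1  2  2  2  2  2  2  2  2  2  2
 A  0  1  2  2  3  3  3  3  3  3  3  3
 T  0  1  2  2  3  4  4  4  4  4  4  4
 T  0  1  2  2  3  4  5  5  5  5  5  5
 G  0  1  2  2  3  4  5  6  6  6  6  6
 A  0  1  2  2  3  4  5  6  6  7  7  7
 A  0  1  2  2  3  4  5  6  6  7  7  7
 G  0  1  2  2  3  4  5  6  6  7  7  8
 A  0  1  2  2  3  4  5  6  6  7  7  8
 C  0  1  2  3  3  4  5  6  6  7  8  8
 C  0  1  2  3  3  4  5  6  6  7  8  8
 G  0  1  2  3  3  4  5  6  6  7  8  9
dp[13][11] = 9. One LCS (by backtracking along matches): GCATTGACG.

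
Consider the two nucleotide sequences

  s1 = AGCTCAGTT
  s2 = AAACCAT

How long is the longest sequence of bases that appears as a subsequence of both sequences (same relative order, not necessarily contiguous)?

One common subsequence of length 5: A [1,3]; then C [3,4]; then C [5,5]; then A [6,6]; then T [9,7]. dp[9][7] = 5 confirms this is the maximum.

5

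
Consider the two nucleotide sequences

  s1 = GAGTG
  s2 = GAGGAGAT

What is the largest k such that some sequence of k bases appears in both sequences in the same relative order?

One common subsequence of length 4: G (s1 #1, s2 #4); then A (s1 #2, s2 #5); then G (s1 #3, s2 #6); then T (s1 #4, s2 #8). The LCS DP gives dp[5][8] = 4, so this is optimal.

4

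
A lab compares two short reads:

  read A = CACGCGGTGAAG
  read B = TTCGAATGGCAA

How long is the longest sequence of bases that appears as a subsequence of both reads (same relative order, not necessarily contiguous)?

Pick C [1,3], then A [2,6], then G [4,9], then C [5,10], then A [10,11], then A [11,12]; all 6 bases appear in both, in order. The LCS DP gives dp[12][12] = 6, so this is optimal.

6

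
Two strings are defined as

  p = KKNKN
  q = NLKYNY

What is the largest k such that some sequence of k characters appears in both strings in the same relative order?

One common subsequence of length 3: N [3,1], then K [4,3], then N [5,5]. Since dp[5][6] = 3, nothing longer is possible.

3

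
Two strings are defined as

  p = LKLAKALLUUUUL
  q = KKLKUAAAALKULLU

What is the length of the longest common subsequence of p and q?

7

Taking L at p[1]=q[3], then K at p[2]=q[4], then L at p[3]=q[10], then K at p[5]=q[11], then L at p[7]=q[13], then L at p[8]=q[14], then U at p[12]=q[15] gives a common subsequence of length 7, and the DP table's final entry dp[13][15] is also 7, so no common subsequence is longer.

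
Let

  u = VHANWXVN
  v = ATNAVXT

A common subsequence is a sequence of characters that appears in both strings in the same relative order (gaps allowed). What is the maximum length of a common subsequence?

Taking A at u[3]=v[1], N at u[4]=v[3], X at u[6]=v[6] gives a common subsequence of length 3, and the DP table's final entry dp[8][7] is also 3, so no common subsequence is longer.

3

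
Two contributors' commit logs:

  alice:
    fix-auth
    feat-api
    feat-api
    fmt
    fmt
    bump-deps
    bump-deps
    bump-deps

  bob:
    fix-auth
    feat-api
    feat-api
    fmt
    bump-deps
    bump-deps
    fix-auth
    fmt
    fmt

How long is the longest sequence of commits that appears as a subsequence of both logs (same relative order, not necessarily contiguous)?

6

Match fix-auth at alice[1]=bob[1], then feat-api at alice[2]=bob[2], then feat-api at alice[3]=bob[3], then fmt at alice[5]=bob[4], then bump-deps at alice[6]=bob[5], then bump-deps at alice[7]=bob[6] — 6 commits in the same relative order in both. Since dp[8][9] = 6, nothing longer is possible.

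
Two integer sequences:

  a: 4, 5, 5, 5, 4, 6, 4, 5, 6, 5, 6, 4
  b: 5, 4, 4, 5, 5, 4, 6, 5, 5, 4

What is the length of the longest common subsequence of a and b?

8

Pick 4 [1,3], then 5 [3,4], then 5 [4,5], then 4 [5,6], then 6 [6,7], then 5 [8,8], then 5 [10,9], then 4 [12,10]; all 8 values appear in both, in order. The LCS DP gives dp[12][10] = 8, so this is optimal.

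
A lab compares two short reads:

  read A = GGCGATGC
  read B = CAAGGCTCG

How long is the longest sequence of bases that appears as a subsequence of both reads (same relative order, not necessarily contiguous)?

Pick G [1,4]; then G [2,5]; then C [3,6]; then T [6,7]; then G [7,9]; all 5 bases appear in both, in order. Since dp[8][9] = 5, nothing longer is possible.

5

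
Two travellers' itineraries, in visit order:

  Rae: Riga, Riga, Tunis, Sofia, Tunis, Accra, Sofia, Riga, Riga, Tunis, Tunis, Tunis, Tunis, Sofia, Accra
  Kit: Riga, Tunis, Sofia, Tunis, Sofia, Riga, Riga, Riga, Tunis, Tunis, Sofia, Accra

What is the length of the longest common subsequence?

11

Taking Riga at Rae[2]=Kit[1], Tunis at Rae[3]=Kit[2], Sofia at Rae[4]=Kit[3], Tunis at Rae[5]=Kit[4], Sofia at Rae[7]=Kit[5], Riga at Rae[8]=Kit[7], Riga at Rae[9]=Kit[8], Tunis at Rae[12]=Kit[9], Tunis at Rae[13]=Kit[10], Sofia at Rae[14]=Kit[11], Accra at Rae[15]=Kit[12] gives a common subsequence of length 11. dp[15][12] = 11 confirms this is the maximum.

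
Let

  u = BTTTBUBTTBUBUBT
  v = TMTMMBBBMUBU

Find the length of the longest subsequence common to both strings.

One common subsequence of length 8: T (u #2, v #1); then T (u #3, v #3); then B (u #5, v #6); then B (u #7, v #7); then B (u #10, v #8); then U (u #11, v #10); then B (u #12, v #11); then U (u #13, v #12). The LCS DP gives dp[15][12] = 8, so this is optimal.

8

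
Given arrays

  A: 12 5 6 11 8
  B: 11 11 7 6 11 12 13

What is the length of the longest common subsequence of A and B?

Let dp[i][j] be the LCS length of the first i values of A and the first j values of B. dp[i][j] = dp[i-1][j-1]+1 when the i-th and j-th values match, else max(dp[i-1][j], dp[i][j-1]).
    · 11 11  7  6 11 12 13
 ·  0  0  0  0  0  0  0  0
12  0  0  0  0  0  0  1  1
 5  0  0  0  0  0  0  1  1
 6  0  0  0  0  1  1  1  1
11  0  1  1  1  1  2  2  2
 8  0  1  1  1  1  2  2  2
dp[5][7] = 2. One LCS (by backtracking along matches): 6, 11.

2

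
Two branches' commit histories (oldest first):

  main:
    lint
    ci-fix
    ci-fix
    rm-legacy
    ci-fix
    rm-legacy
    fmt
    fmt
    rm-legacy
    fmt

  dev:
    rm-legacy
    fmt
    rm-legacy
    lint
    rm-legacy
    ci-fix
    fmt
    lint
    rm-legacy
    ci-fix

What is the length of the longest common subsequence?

5

Taking lint [1,4] → rm-legacy [4,5] → ci-fix [5,6] → fmt [7,7] → rm-legacy [9,9] gives a common subsequence of length 5, and the DP table's final entry dp[10][10] is also 5, so no common subsequence is longer.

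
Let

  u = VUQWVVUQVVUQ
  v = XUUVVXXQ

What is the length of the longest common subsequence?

5

Match U at u[2]=v[2], U at u[7]=v[3], V at u[9]=v[4], V at u[10]=v[5], Q at u[12]=v[8] — 5 characters in the same relative order in both. The LCS DP gives dp[12][8] = 5, so this is optimal.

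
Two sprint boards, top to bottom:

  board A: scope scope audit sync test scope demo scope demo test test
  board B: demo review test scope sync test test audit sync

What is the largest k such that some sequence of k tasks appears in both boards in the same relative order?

One common subsequence of length 4: scope [2,4], sync [4,5], test [5,6], test [10,7]. The LCS DP gives dp[11][9] = 4, so this is optimal.

4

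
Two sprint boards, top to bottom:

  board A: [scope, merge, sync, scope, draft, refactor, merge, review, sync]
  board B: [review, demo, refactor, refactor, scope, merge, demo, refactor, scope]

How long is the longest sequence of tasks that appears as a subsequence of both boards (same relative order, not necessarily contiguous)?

One common subsequence of length 3: scope [1,5] → merge [2,6] → scope [4,9]. Since dp[9][9] = 3, nothing longer is possible.

3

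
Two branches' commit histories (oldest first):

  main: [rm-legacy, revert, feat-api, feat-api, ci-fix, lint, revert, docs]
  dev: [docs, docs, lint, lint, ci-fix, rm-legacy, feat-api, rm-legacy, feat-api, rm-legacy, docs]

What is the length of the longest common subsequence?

4

Match rm-legacy [1,6]; then feat-api [3,7]; then feat-api [4,9]; then docs [8,11] — 4 commits in the same relative order in both. Since dp[8][11] = 4, nothing longer is possible.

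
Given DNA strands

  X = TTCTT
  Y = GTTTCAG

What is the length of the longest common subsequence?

3

Pick T at X[1]=Y[3], then T at X[2]=Y[4], then C at X[3]=Y[5]; all 3 bases appear in both, in order. Since dp[5][7] = 3, nothing longer is possible.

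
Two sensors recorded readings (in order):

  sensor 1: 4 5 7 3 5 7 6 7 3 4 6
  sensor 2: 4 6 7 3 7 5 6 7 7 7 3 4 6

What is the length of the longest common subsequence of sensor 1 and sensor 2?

Taking 4 (sensor 1 #1, sensor 2 #1) → 7 (sensor 1 #3, sensor 2 #3) → 3 (sensor 1 #4, sensor 2 #4) → 5 (sensor 1 #5, sensor 2 #6) → 7 (sensor 1 #6, sensor 2 #9) → 7 (sensor 1 #8, sensor 2 #10) → 3 (sensor 1 #9, sensor 2 #11) → 4 (sensor 1 #10, sensor 2 #12) → 6 (sensor 1 #11, sensor 2 #13) gives a common subsequence of length 9. The LCS DP gives dp[11][13] = 9, so this is optimal.

9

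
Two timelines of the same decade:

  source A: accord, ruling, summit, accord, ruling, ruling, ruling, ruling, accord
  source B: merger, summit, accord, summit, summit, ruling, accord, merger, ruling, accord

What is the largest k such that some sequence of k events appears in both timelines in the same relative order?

One common subsequence of length 5: accord at source A[1]=source B[3]; then ruling at source A[2]=source B[6]; then accord at source A[4]=source B[7]; then ruling at source A[8]=source B[9]; then accord at source A[9]=source B[10]. Since dp[9][10] = 5, nothing longer is possible.

5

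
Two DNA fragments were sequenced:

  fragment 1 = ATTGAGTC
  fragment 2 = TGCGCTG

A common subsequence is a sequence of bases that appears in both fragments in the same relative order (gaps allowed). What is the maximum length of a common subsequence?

Let dp[i][j] be the LCS length of the first i bases of fragment 1 and the first j bases of fragment 2. dp[i][j] = dp[i-1][j-1]+1 when the i-th and j-th bases match, else max(dp[i-1][j], dp[i][j-1]).
    ·  T  G  C  G  C  T  G
 ·  0  0  0  0  0  0  0  0
 A  0  0  0  0  0  0  0  0
 T  0  1  1  1  1  1  1  1
 T  0  1  1  1  1  1  2  2
 G  0  1  2  2  2  2  2  3
 A  0  1  2  2  2  2  2  3
 G  0  1  2  2  3  3  3  3
 T  0  1  2  2  3  3  4  4
 C  0  1  2  3  3  4  4  4
dp[8][7] = 4. One LCS (by backtracking along matches): TGGT.

4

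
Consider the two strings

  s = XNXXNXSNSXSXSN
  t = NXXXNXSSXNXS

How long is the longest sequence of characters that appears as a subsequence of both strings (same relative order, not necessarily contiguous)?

10

One common subsequence of length 10: X (s #1, t #2), X (s #3, t #3), X (s #4, t #4), N (s #5, t #5), X (s #6, t #6), S (s #7, t #7), S (s #9, t #8), X (s #10, t #9), X (s #12, t #11), S (s #13, t #12). dp[14][12] = 10 confirms this is the maximum.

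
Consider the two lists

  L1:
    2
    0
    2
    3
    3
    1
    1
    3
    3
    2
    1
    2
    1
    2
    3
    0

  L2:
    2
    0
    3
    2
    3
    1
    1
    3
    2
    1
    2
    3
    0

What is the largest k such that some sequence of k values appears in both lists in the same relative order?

12

One common subsequence of length 12: 2 at L1[1]=L2[1]; then 0 at L1[2]=L2[2]; then 2 at L1[3]=L2[4]; then 3 at L1[5]=L2[5]; then 1 at L1[6]=L2[6]; then 1 at L1[7]=L2[7]; then 3 at L1[9]=L2[8]; then 2 at L1[12]=L2[9]; then 1 at L1[13]=L2[10]; then 2 at L1[14]=L2[11]; then 3 at L1[15]=L2[12]; then 0 at L1[16]=L2[13]. The LCS DP gives dp[16][13] = 12, so this is optimal.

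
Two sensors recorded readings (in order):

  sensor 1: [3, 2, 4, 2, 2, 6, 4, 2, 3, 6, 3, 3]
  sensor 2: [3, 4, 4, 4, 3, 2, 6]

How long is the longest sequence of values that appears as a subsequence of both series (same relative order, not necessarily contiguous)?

Pick 3 at sensor 1[1]=sensor 2[1], then 4 at sensor 1[3]=sensor 2[3], then 4 at sensor 1[7]=sensor 2[4], then 2 at sensor 1[8]=sensor 2[6], then 6 at sensor 1[10]=sensor 2[7]; all 5 values appear in both, in order, and the DP table's final entry dp[12][7] is also 5, so no common subsequence is longer.

5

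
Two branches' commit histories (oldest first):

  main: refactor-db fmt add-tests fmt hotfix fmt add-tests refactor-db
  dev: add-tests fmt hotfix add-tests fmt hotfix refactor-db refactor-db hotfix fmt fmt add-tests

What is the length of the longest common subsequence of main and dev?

6

One common subsequence of length 6: fmt [2,2], then add-tests [3,4], then fmt [4,5], then hotfix [5,9], then fmt [6,11], then add-tests [7,12]. Since dp[8][12] = 6, nothing longer is possible.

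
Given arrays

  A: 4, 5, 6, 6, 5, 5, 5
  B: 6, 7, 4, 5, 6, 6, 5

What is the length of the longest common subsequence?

Pick 4 at A[1]=B[3] → 5 at A[2]=B[4] → 6 at A[3]=B[5] → 6 at A[4]=B[6] → 5 at A[7]=B[7]; all 5 values appear in both, in order, and the DP table's final entry dp[7][7] is also 5, so no common subsequence is longer.

5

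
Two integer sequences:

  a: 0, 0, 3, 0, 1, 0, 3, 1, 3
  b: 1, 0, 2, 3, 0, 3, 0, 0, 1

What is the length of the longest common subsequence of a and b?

Match 0 [1,2] → 0 [2,5] → 3 [3,6] → 0 [4,7] → 0 [6,8] → 1 [8,9] — 6 values in the same relative order in both. dp[9][9] = 6 confirms this is the maximum.

6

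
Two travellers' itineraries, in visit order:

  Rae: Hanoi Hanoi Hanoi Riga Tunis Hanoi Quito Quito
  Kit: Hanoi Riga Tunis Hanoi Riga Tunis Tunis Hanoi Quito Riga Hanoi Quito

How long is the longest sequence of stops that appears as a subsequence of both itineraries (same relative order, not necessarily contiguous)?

Taking Hanoi [1,1] → Hanoi [3,4] → Riga [4,5] → Tunis [5,7] → Hanoi [6,8] → Quito [7,9] → Quito [8,12] gives a common subsequence of length 7. Since dp[8][12] = 7, nothing longer is possible.

7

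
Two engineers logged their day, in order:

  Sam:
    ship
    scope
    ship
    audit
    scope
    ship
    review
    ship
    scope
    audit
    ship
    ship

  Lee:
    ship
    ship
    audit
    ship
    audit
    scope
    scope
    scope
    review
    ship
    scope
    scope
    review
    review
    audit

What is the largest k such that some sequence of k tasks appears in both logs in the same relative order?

Pick ship at Sam[1]=Lee[2] → ship at Sam[3]=Lee[4] → audit at Sam[4]=Lee[5] → scope at Sam[5]=Lee[8] → review at Sam[7]=Lee[9] → ship at Sam[8]=Lee[10] → scope at Sam[9]=Lee[12] → audit at Sam[10]=Lee[15]; all 8 tasks appear in both, in order. Since dp[12][15] = 8, nothing longer is possible.

8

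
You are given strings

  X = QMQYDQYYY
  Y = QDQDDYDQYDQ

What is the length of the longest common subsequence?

Let dp[i][j] be the LCS length of the first i characters of X and the first j characters of Y. dp[i][j] = dp[i-1][j-1]+1 when the i-th and j-th characters match, else max(dp[i-1][j], dp[i][j-1]).
    ·  Q  D  Q  D  D  Y  D  Q  Y  D  Q
 ·  0  0  0  0  0  0  0  0  0  0  0  0
 Q  0  1  1  1  1  1  1  1  1  1  1  1
 M  0  1  1  1  1  1  1  1  1  1  1  1
 Q  0  1  1  2  2  2  2  2  2  2  2  2
 Y  0  1  1  2  2  2  3  3  3  3  3  3
 D  0  1  2  2  3  3  3  4  4  4  4  4
 Q  0  1  2  3  3  3  3  4  5  5  5  5
 Y  0  1  2  3  3  3  4  4  5  6  6  6
 Y  0  1  2  3  3  3  4  4  5  6  6  6
 Y  0  1  2  3  3  3  4  4  5  6  6  6
dp[9][11] = 6. One LCS (by backtracking along matches): QQYDQY.

6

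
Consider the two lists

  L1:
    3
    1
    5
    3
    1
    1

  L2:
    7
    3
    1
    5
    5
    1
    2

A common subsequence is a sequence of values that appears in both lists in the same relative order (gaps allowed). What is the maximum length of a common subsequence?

Let dp[i][j] be the LCS length of the first i values of L1 and the first j values of L2. dp[i][j] = dp[i-1][j-1]+1 when the i-th and j-th values match, else max(dp[i-1][j], dp[i][j-1]).
    ·  7  3  1  5  5  1  2
 ·  0  0  0  0  0  0  0  0
 3  0  0  1  1  1  1  1  1
 1  0  0  1  2  2  2  2  2
 5  0  0  1  2  3  3  3  3
 3  0  0  1  2  3  3  3  3
 1  0  0  1  2  3  3  4  4
 1  0  0  1  2  3  3  4  4
dp[6][7] = 4. One LCS (by backtracking along matches): 3, 1, 5, 1.

4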